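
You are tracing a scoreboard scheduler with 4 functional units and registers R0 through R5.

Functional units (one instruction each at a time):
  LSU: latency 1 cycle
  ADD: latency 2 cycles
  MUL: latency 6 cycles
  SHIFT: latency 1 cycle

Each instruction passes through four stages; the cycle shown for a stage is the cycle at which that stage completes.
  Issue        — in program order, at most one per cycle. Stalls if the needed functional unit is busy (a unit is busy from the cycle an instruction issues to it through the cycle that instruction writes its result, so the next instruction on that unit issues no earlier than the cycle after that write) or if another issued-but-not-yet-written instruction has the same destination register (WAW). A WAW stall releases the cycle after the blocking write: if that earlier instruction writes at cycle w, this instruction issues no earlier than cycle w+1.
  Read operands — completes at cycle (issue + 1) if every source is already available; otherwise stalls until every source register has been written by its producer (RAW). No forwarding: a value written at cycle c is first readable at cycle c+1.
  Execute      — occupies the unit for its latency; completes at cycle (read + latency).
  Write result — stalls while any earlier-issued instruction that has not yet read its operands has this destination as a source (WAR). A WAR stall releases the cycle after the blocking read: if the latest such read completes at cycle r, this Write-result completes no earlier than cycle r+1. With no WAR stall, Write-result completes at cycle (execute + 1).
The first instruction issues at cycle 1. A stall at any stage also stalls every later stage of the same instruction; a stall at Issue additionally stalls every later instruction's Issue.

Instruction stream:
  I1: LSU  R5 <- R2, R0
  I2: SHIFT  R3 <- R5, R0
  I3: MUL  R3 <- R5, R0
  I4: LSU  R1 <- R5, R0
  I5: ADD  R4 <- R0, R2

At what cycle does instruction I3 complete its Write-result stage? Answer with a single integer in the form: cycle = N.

cycle = 16

[1] I1 dispatched to LSU
[2] I1 operands ready, I2 dispatched to SHIFT
[3] I1 complete
[4] R5←I1
[5] I2 operands ready
[6] I2 complete
[7] R3←I2
[8] I3 dispatched to MUL
[9] I3 operands ready, I4 dispatched to LSU
[10] I4 operands ready, I5 dispatched to ADD
[11] I4 complete, I5 operands ready
[12] R1←I4
[13] I5 complete
[14] R4←I5
[15] I3 complete
[16] R3←I3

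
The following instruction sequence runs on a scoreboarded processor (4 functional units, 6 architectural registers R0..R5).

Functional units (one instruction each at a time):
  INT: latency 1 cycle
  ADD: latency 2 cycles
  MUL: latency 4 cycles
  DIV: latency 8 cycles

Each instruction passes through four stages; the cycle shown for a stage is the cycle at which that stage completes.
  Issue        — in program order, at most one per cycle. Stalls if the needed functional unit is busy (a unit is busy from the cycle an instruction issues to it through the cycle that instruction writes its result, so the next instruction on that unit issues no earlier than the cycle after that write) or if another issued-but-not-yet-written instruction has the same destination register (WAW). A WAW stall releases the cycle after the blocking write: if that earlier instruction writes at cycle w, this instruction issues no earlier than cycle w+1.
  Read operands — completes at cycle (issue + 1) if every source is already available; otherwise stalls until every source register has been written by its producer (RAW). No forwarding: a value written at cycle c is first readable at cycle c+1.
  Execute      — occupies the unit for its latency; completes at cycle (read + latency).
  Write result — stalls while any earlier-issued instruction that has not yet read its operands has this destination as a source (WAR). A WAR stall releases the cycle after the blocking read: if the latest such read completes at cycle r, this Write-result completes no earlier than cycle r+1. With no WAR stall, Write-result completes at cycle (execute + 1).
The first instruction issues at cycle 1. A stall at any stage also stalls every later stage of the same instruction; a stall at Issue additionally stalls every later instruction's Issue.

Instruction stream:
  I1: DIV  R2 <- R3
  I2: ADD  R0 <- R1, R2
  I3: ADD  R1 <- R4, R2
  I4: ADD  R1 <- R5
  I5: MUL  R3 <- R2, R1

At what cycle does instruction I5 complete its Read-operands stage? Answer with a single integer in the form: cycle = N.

t=1  I1→DIV
t=2  I1 RO | I2→ADD
t=10  I1 EX
t=11  I1 WR R2
t=12  I2 RO
t=14  I2 EX
t=15  I2 WR R0
t=16  I3→ADD
t=17  I3 RO
t=19  I3 EX
t=20  I3 WR R1
t=21  I4→ADD
t=22  I4 RO | I5→MUL
t=24  I4 EX
t=25  I4 WR R1
t=26  I5 RO
t=30  I5 EX
t=31  I5 WR R3

cycle = 26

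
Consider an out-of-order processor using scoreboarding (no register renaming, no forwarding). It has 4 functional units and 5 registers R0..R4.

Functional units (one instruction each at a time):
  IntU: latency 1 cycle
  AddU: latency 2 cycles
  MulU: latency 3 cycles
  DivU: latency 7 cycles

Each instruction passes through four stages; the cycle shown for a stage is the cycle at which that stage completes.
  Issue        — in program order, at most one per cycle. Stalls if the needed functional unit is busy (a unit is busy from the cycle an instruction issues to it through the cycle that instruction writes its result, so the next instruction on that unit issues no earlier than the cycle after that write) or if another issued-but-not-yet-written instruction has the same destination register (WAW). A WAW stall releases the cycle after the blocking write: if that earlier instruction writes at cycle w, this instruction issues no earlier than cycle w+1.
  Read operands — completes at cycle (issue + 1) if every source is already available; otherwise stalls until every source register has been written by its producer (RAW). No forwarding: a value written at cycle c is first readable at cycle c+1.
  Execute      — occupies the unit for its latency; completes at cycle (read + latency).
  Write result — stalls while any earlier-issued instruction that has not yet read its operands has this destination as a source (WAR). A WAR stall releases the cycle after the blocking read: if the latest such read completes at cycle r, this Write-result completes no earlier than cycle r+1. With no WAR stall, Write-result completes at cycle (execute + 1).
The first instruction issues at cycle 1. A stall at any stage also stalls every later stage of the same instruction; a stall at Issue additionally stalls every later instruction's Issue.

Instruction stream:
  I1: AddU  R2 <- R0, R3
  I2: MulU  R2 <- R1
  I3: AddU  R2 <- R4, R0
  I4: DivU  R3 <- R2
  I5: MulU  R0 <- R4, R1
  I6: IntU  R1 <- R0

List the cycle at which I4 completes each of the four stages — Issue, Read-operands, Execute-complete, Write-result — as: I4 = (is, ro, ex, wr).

I4 = (13, 17, 24, 25)

  I1 | 1 | 2 | 4 | 5
  I2 | 6 | 7 | 10 | 11   WAW R2: wait I1 write@5
  I3 | 12 | 13 | 15 | 16   WAW R2: wait I2 write@11
  I4 | 13 | 17 | 24 | 25   RAW R2: wait I3 write@16
  I5 | 14 | 15 | 18 | 19
  I6 | 15 | 20 | 21 | 22   RAW R0: wait I5 write@19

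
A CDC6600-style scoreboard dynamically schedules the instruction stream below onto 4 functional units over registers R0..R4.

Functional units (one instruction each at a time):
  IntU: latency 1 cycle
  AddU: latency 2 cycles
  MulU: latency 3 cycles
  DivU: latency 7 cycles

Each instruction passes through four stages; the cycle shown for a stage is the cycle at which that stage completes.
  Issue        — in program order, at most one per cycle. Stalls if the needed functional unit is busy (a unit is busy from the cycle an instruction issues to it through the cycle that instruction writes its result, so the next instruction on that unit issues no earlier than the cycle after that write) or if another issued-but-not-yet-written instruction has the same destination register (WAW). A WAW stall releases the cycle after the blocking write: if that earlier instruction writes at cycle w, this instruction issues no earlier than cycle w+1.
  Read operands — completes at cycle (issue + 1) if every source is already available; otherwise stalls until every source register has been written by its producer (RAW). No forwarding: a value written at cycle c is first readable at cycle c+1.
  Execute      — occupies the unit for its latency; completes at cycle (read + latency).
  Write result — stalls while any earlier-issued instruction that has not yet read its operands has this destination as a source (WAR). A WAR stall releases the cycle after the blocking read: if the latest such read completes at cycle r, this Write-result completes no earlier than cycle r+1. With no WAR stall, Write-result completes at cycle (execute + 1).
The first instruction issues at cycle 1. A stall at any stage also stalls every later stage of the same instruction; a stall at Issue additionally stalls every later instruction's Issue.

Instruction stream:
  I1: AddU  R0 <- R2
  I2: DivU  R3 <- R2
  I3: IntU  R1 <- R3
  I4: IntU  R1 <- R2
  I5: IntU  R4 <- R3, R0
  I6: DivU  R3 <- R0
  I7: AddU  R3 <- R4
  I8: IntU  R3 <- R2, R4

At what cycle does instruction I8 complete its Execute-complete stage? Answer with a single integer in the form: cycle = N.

cycle = 37

I1: IS=1 RO=2 EX=4 WR=5
I2: IS=2 RO=3 EX=10 WR=11
I3: IS=3 RO=12 EX=13 WR=14  [RAW R3: wait I2 write@11]
I4: IS=15 RO=16 EX=17 WR=18  [struct: IntU busy until I3 writes@14]
I5: IS=19 RO=20 EX=21 WR=22  [struct: IntU busy until I4 writes@18]
I6: IS=20 RO=21 EX=28 WR=29
I7: IS=30 RO=31 EX=33 WR=34  [WAW R3: wait I6 write@29]
I8: IS=35 RO=36 EX=37 WR=38  [WAW R3: wait I7 write@34]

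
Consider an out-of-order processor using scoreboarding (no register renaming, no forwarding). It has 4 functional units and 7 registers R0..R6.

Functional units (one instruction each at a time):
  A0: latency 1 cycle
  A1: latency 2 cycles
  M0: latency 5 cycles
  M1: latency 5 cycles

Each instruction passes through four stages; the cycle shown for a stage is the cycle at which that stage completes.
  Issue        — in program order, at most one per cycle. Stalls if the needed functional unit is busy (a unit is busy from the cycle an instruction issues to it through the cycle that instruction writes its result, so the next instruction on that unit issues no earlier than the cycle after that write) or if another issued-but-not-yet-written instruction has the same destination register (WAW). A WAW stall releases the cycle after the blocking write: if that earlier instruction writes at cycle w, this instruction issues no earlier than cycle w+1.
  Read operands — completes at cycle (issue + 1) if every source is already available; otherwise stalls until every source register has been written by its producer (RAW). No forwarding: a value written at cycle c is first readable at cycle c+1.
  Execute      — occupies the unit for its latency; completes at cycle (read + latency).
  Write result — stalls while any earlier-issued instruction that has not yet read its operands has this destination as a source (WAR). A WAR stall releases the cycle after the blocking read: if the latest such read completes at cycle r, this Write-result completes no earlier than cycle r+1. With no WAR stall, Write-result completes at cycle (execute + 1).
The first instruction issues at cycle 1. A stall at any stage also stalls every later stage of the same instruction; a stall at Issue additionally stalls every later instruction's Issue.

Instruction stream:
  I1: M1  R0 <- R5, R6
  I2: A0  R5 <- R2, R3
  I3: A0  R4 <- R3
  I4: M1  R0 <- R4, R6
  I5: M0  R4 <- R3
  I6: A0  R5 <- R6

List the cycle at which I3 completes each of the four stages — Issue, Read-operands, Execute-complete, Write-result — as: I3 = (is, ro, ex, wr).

1) issue 1, read 2, done 7, write 8
2) issue 2, read 3, done 4, write 5
3) issue 6, read 7, done 8, write 9  <struct: A0 busy until I2 writes@5>
4) issue 9, read 10, done 15, write 16  <struct: M1 busy until I1 writes@8>
5) issue 10, read 11, done 16, write 17
6) issue 11, read 12, done 13, write 14

I3 = (6, 7, 8, 9)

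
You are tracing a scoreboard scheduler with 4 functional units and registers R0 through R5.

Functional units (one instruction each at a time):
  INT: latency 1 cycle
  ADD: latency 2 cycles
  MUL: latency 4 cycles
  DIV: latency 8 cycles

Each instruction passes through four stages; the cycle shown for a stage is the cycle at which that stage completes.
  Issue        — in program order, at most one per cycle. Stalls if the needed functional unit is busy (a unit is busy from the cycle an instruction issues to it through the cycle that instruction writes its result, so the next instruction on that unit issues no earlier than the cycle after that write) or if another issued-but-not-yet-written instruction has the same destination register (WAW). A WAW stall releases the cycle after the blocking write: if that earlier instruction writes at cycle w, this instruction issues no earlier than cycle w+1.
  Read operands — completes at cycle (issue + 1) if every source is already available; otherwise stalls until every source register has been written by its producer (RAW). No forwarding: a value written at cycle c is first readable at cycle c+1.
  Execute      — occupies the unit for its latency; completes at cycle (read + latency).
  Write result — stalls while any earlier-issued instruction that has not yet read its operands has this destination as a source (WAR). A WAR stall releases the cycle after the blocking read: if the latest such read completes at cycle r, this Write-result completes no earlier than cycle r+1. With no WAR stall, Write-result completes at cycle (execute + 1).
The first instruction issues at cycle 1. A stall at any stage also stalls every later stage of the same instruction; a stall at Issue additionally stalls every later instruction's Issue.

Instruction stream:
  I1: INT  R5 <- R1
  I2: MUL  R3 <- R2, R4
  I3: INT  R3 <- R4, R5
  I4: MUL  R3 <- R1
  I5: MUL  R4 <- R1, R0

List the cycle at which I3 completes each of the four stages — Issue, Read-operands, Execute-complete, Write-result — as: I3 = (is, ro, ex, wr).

I3 = (9, 10, 11, 12)

  I1 | 1 | 2 | 3 | 4
  I2 | 2 | 3 | 7 | 8
  I3 | 9 | 10 | 11 | 12   WAW R3: wait I2 write@8
  I4 | 13 | 14 | 18 | 19   WAW R3: wait I3 write@12
  I5 | 20 | 21 | 25 | 26   struct: MUL busy until I4 writes@19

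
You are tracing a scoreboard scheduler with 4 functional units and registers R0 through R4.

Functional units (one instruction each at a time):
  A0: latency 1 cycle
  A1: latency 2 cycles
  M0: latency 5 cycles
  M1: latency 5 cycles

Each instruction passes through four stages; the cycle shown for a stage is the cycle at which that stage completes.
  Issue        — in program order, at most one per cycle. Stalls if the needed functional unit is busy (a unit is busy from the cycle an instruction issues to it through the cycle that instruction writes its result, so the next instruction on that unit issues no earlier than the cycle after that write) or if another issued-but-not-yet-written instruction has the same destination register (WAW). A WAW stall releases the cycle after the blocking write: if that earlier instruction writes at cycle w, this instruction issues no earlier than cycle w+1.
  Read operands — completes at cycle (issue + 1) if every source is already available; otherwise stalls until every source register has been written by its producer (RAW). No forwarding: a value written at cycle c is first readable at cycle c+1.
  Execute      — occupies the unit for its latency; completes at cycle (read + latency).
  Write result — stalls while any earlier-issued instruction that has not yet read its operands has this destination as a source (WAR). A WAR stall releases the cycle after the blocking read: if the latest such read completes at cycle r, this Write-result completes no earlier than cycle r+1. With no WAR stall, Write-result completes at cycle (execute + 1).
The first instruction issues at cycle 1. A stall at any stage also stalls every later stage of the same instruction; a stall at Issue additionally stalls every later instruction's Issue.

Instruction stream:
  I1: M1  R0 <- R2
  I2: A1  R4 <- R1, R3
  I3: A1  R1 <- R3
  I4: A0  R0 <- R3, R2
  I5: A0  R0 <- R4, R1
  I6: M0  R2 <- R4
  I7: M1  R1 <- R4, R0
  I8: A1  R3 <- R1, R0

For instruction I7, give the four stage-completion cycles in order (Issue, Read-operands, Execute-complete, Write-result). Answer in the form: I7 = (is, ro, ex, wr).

1) issue 1, read 2, done 7, write 8
2) issue 2, read 3, done 5, write 6
3) issue 7, read 8, done 10, write 11  <struct: A1 busy until I2 writes@6>
4) issue 9, read 10, done 11, write 12  <WAW R0: wait I1 write@8>
5) issue 13, read 14, done 15, write 16  <struct: A0 busy until I4 writes@12>
6) issue 14, read 15, done 20, write 21
7) issue 15, read 17, done 22, write 23  <RAW R0: wait I5 write@16>
8) issue 16, read 24, done 26, write 27  <RAW R1: wait I7 write@23>

I7 = (15, 17, 22, 23)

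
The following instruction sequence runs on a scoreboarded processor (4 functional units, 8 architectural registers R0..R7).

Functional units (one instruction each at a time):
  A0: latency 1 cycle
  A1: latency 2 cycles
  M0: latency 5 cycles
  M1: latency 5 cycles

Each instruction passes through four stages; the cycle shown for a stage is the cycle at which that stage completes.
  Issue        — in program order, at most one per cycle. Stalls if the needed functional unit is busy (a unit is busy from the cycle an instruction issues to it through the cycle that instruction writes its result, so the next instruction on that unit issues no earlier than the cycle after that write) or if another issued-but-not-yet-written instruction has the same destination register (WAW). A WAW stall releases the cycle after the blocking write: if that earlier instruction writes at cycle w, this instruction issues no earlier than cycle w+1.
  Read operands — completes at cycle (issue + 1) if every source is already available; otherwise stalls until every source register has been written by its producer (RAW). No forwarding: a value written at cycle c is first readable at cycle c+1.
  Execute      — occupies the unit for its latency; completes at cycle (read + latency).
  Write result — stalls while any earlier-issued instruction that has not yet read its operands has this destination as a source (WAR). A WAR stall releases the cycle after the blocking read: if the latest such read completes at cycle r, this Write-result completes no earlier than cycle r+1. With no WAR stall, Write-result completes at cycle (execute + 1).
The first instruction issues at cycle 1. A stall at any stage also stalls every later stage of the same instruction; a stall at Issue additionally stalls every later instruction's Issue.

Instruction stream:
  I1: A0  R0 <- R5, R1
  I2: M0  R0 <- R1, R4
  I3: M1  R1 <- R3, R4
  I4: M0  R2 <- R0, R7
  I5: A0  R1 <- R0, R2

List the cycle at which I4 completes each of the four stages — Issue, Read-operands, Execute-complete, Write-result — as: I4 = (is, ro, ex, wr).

[I1] 1/2/3/4
[I2] 5/6/11/12  (WAW R0: wait I1 write@4)
[I3] 6/7/12/13
[I4] 13/14/19/20  (struct: M0 busy until I2 writes@12)
[I5] 14/21/22/23  (RAW R2: wait I4 write@20)

I4 = (13, 14, 19, 20)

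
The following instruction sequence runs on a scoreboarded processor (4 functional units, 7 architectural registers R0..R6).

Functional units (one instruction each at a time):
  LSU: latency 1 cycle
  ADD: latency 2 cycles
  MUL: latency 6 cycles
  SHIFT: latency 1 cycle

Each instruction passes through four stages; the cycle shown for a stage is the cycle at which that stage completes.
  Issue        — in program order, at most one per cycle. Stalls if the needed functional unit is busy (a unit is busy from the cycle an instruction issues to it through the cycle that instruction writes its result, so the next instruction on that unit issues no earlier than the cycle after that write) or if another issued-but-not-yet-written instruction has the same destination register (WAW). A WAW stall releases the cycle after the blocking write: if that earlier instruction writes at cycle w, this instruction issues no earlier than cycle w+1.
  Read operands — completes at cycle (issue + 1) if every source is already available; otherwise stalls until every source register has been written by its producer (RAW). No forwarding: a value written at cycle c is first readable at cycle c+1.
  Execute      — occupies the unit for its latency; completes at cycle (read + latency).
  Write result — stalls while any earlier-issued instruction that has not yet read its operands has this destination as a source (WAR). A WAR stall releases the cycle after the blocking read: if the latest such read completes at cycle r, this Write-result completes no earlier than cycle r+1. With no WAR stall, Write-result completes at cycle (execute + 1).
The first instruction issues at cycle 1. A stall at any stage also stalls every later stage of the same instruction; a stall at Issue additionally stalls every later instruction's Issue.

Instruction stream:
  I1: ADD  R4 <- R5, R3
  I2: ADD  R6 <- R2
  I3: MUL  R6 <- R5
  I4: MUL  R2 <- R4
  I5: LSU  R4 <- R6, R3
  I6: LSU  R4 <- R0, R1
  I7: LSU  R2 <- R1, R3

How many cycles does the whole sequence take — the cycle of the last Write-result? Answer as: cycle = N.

cycle = 32

[1] I1→ADD
[2] I1 RO
[4] I1 EX
[5] I1 WR R4
[6] I2→ADD
[7] I2 RO
[9] I2 EX
[10] I2 WR R6
[11] I3→MUL
[12] I3 RO
[18] I3 EX
[19] I3 WR R6
[20] I4→MUL
[21] I4 RO | I5→LSU
[22] I5 RO
[23] I5 EX
[24] I5 WR R4
[25] I6→LSU
[26] I6 RO
[27] I4 EX | I6 EX
[28] I4 WR R2 | I6 WR R4
[29] I7→LSU
[30] I7 RO
[31] I7 EX
[32] I7 WR R2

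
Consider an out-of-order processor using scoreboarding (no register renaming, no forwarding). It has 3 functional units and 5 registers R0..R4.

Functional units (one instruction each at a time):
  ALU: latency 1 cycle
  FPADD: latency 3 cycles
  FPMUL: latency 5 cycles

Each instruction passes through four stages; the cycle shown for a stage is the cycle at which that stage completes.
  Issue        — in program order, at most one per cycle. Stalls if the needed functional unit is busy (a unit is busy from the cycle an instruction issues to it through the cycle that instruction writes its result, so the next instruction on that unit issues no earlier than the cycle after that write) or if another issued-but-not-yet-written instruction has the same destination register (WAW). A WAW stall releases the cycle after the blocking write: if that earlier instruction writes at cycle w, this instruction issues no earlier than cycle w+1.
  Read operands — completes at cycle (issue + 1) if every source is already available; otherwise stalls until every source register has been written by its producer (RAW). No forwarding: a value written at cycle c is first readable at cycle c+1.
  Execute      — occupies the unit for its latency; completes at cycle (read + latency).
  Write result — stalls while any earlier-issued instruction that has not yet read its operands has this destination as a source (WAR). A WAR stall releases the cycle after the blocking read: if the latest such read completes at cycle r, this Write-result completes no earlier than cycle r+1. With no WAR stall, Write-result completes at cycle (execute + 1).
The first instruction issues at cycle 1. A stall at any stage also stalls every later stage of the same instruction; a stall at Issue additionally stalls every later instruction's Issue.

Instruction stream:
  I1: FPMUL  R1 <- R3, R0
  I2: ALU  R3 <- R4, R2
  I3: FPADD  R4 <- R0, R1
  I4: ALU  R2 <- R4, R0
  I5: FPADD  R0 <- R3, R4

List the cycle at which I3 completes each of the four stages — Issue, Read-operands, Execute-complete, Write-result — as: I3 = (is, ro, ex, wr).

c1: I1 dispatched to FPMUL
c2: I1 operands ready; I2 dispatched to ALU
c3: I2 operands ready; I3 dispatched to FPADD
c4: I2 complete
c5: R3←I2
c6: I4 dispatched to ALU
c7: I1 complete
c8: R1←I1
c9: I3 operands ready
c12: I3 complete
c13: R4←I3
c14: I4 operands ready; I5 dispatched to FPADD
c15: I4 complete; I5 operands ready
c16: R2←I4
c18: I5 complete
c19: R0←I5

I3 = (3, 9, 12, 13)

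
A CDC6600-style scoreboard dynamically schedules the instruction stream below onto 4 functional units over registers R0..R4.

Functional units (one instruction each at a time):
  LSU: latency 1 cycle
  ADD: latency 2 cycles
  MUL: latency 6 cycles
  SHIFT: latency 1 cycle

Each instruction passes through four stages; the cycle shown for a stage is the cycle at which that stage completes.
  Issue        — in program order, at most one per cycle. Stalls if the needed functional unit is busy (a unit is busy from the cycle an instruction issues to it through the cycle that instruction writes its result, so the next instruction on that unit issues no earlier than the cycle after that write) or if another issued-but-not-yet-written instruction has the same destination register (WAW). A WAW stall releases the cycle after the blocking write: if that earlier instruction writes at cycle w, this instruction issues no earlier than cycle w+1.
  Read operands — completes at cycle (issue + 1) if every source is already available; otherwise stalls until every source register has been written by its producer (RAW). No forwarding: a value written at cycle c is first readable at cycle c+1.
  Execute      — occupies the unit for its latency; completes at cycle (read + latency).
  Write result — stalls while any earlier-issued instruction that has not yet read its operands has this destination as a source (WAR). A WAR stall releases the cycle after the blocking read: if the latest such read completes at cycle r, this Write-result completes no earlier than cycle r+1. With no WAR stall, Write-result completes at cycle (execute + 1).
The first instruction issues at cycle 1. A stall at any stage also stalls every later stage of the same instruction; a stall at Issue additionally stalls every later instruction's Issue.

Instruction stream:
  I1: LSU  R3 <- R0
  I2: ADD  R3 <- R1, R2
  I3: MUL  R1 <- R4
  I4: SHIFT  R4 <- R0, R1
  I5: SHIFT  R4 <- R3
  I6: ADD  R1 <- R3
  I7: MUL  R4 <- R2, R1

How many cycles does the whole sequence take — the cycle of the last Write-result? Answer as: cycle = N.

cycle = 31

[I1] 1/2/3/4
[I2] 5/6/8/9  (WAW R3: wait I1 write@4)
[I3] 6/7/13/14
[I4] 7/15/16/17  (RAW R1: wait I3 write@14)
[I5] 18/19/20/21  (struct: SHIFT busy until I4 writes@17)
[I6] 19/20/22/23
[I7] 22/24/30/31  (WAW R4: wait I5 write@21; RAW R1: wait I6 write@23)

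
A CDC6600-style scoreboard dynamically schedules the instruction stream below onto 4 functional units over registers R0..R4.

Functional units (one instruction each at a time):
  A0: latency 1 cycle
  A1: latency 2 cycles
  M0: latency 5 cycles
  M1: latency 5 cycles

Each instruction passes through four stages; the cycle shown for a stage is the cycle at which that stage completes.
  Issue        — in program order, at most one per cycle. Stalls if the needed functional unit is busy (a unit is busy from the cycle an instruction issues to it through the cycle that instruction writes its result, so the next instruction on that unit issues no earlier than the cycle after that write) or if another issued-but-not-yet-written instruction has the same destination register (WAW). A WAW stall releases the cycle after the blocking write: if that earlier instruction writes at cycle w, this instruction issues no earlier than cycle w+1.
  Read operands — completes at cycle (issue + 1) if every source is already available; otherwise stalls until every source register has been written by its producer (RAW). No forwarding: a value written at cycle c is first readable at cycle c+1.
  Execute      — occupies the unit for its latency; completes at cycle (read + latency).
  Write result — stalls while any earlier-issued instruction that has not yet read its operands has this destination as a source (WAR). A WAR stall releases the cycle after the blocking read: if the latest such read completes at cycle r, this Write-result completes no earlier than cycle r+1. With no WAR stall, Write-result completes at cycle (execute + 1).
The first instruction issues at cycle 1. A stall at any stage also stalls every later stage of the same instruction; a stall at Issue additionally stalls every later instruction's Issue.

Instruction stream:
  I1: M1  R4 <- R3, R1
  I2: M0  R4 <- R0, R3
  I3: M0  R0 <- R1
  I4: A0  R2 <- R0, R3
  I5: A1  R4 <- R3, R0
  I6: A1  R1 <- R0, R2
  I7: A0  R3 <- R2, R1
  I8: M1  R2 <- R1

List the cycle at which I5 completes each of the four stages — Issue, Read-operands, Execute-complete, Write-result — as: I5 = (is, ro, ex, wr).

I1  is:1  ro:2  ex:7  wr:8
I2  is:9  ro:10  ex:15  wr:16  — WAW R4: wait I1 write@8
I3  is:17  ro:18  ex:23  wr:24  — struct: M0 busy until I2 writes@16
I4  is:18  ro:25  ex:26  wr:27  — RAW R0: wait I3 write@24
I5  is:19  ro:25  ex:27  wr:28  — RAW R0: wait I3 write@24
I6  is:29  ro:30  ex:32  wr:33  — struct: A1 busy until I5 writes@28
I7  is:30  ro:34  ex:35  wr:36  — RAW R1: wait I6 write@33
I8  is:31  ro:34  ex:39  wr:40  — RAW R1: wait I6 write@33

I5 = (19, 25, 27, 28)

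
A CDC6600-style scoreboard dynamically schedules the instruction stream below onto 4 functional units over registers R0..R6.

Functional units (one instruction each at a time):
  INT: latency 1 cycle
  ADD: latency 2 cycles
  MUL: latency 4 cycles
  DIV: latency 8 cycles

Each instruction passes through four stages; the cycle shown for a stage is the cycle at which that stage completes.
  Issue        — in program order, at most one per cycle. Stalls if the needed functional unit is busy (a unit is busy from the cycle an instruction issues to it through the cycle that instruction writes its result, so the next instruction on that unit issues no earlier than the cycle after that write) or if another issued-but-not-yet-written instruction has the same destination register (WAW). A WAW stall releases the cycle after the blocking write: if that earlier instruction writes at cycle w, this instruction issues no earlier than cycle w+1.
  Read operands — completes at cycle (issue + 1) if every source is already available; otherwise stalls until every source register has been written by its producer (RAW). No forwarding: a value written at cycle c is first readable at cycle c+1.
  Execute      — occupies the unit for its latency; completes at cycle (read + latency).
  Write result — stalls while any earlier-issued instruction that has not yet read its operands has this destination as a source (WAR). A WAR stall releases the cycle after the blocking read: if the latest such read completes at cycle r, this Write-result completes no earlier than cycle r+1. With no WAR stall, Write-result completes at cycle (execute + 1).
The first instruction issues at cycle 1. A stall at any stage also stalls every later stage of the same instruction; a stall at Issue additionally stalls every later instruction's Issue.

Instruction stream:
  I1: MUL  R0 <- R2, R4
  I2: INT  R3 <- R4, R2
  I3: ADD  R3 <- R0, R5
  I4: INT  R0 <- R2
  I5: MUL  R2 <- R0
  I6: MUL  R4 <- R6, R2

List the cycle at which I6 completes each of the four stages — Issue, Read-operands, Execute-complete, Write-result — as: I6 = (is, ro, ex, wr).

I6 = (18, 19, 23, 24)

  I1 | 1 | 2 | 6 | 7
  I2 | 2 | 3 | 4 | 5
  I3 | 6 | 8 | 10 | 11   WAW R3: wait I2 write@5 · RAW R0: wait I1 write@7
  I4 | 8 | 9 | 10 | 11   WAW R0: wait I1 write@7
  I5 | 9 | 12 | 16 | 17   RAW R0: wait I4 write@11
  I6 | 18 | 19 | 23 | 24   struct: MUL busy until I5 writes@17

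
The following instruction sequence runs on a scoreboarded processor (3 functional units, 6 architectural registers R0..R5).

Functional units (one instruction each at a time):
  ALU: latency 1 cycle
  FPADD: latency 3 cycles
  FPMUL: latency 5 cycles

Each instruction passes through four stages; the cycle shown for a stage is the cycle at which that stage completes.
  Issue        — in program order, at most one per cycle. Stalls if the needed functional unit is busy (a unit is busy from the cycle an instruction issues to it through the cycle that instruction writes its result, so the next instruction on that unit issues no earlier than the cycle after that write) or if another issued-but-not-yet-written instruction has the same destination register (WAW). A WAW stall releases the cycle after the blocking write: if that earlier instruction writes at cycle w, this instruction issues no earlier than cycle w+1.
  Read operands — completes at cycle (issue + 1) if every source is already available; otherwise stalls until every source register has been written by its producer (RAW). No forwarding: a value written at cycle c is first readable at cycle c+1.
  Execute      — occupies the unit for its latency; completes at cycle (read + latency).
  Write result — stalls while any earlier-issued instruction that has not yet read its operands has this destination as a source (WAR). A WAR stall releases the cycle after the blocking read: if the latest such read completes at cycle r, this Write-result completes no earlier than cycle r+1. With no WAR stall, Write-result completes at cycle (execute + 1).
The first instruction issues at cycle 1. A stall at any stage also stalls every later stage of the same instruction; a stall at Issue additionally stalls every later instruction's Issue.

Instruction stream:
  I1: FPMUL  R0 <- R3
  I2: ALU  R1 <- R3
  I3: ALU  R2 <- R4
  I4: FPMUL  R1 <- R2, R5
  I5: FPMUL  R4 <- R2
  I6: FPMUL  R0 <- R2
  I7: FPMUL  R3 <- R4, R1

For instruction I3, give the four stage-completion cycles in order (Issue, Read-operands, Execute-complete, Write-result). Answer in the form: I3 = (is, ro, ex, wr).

I3 = (6, 7, 8, 9)

I1: IS=1 RO=2 EX=7 WR=8
I2: IS=2 RO=3 EX=4 WR=5
I3: IS=6 RO=7 EX=8 WR=9  [struct: ALU busy until I2 writes@5]
I4: IS=9 RO=10 EX=15 WR=16  [struct: FPMUL busy until I1 writes@8]
I5: IS=17 RO=18 EX=23 WR=24  [struct: FPMUL busy until I4 writes@16]
I6: IS=25 RO=26 EX=31 WR=32  [struct: FPMUL busy until I5 writes@24]
I7: IS=33 RO=34 EX=39 WR=40  [struct: FPMUL busy until I6 writes@32]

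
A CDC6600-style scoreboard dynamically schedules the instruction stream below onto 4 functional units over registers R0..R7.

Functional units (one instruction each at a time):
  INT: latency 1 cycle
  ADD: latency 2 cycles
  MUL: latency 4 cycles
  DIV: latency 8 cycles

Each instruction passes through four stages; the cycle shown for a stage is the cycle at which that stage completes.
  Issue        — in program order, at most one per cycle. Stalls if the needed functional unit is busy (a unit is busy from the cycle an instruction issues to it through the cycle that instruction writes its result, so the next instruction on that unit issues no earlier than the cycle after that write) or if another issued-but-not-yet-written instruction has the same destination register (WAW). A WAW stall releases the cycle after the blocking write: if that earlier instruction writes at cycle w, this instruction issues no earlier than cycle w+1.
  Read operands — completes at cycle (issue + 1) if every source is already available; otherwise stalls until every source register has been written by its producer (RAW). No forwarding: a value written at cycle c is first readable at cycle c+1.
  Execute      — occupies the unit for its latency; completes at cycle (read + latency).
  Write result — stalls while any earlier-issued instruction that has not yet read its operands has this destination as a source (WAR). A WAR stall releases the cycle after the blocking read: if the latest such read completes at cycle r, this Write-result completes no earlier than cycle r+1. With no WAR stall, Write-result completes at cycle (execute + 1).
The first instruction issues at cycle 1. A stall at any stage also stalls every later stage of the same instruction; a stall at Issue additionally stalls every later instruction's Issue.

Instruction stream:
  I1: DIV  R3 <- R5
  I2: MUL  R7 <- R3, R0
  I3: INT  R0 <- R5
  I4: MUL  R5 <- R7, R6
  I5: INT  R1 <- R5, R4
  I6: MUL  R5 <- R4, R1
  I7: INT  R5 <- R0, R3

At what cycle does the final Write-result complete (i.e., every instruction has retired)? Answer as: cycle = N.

[I1] 1/2/10/11
[I2] 2/12/16/17  (RAW R3: wait I1 write@11)
[I3] 3/4/5/13  (WAR R0: wait I2 read@12)
[I4] 18/19/23/24  (struct: MUL busy until I2 writes@17)
[I5] 19/25/26/27  (RAW R5: wait I4 write@24)
[I6] 25/28/32/33  (struct: MUL busy until I4 writes@24; RAW R1: wait I5 write@27)
[I7] 34/35/36/37  (WAW R5: wait I6 write@33)

cycle = 37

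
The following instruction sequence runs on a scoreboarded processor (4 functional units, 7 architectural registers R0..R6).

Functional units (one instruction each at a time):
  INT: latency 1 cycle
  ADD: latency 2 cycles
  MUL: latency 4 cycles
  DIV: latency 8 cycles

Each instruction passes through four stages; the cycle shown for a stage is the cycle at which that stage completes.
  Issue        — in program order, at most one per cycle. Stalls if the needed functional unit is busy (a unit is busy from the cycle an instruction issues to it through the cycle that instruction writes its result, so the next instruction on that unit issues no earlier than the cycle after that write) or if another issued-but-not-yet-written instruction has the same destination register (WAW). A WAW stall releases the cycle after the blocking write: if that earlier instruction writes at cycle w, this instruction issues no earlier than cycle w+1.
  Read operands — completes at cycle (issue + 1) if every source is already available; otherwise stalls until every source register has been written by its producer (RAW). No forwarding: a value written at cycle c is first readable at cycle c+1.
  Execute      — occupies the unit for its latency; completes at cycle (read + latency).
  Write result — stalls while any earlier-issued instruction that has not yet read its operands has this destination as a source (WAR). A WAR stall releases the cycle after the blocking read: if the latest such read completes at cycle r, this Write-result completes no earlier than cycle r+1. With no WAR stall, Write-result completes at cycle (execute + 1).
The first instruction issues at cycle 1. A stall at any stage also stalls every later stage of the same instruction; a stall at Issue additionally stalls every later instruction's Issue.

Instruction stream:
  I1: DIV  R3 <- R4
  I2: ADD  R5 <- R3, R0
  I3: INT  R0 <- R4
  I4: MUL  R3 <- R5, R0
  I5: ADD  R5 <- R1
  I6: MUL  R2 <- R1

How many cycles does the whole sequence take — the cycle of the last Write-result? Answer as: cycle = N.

cycle 1: issue I1 (DIV)
cycle 2: I1 read-ops; issue I2 (ADD)
cycle 3: issue I3 (INT)
cycle 4: I3 read-ops
cycle 5: I3 finished on INT
cycle 10: I1 finished on DIV
cycle 11: I1→R3
cycle 12: I2 read-ops; issue I4 (MUL)
cycle 13: I3→R0
cycle 14: I2 finished on ADD
cycle 15: I2→R5
cycle 16: I4 read-ops; issue I5 (ADD)
cycle 17: I5 read-ops
cycle 19: I5 finished on ADD
cycle 20: I4 finished on MUL; I5→R5
cycle 21: I4→R3
cycle 22: issue I6 (MUL)
cycle 23: I6 read-ops
cycle 27: I6 finished on MUL
cycle 28: I6→R2

cycle = 28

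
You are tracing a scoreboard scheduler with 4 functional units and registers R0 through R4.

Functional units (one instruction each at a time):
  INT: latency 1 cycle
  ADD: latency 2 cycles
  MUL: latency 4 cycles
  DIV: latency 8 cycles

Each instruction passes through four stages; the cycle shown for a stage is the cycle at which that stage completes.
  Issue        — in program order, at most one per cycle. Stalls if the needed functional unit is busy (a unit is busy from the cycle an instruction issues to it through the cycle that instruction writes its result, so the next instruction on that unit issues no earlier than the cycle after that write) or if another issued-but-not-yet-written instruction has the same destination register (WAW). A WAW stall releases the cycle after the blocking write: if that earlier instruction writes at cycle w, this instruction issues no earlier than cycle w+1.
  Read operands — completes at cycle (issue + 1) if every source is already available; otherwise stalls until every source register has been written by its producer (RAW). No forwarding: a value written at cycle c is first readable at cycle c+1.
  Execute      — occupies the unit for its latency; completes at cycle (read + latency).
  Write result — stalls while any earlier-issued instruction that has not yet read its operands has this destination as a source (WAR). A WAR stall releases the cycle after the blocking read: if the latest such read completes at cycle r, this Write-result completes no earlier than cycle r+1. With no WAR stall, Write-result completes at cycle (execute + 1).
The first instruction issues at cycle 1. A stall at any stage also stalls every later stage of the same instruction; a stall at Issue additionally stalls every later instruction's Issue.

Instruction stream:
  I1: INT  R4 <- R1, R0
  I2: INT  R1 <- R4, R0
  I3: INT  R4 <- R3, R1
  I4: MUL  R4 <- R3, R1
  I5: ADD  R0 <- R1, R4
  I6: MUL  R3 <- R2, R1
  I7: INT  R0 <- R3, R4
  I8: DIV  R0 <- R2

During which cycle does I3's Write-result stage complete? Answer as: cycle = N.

t=1  I1 issues→INT
t=2  I1 reads
t=3  I1 exec-done
t=4  I1 writes R4
t=5  I2 issues→INT
t=6  I2 reads
t=7  I2 exec-done
t=8  I2 writes R1
t=9  I3 issues→INT
t=10  I3 reads
t=11  I3 exec-done
t=12  I3 writes R4
t=13  I4 issues→MUL
t=14  I4 reads | I5 issues→ADD
t=18  I4 exec-done
t=19  I4 writes R4
t=20  I5 reads | I6 issues→MUL
t=21  I6 reads
t=22  I5 exec-done
t=23  I5 writes R0
t=24  I7 issues→INT
t=25  I6 exec-done
t=26  I6 writes R3
t=27  I7 reads
t=28  I7 exec-done
t=29  I7 writes R0
t=30  I8 issues→DIV
t=31  I8 reads
t=39  I8 exec-done
t=40  I8 writes R0

cycle = 12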